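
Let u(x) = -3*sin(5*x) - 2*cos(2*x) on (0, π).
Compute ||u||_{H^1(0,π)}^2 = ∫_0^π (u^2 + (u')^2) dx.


||u||_{H^1(0,π)}^2 = 200/7 + 127*π

u'(x) = 4*sin(2*x) - 15*cos(5*x).
Expand u² and (u')² and integrate term by term on (0, π), using: for integers n ≥ 1, ∫_0^π sin²(nx) dx = ∫_0^π cos²(nx) dx = π/2; for n ≠ n', ∫_0^π sin(nx)sin(n'x) dx = ∫_0^π cos(nx)cos(n'x) dx = 0; and by product-to-sum, ∫_0^π sin(nx)cos(n'x) dx = ½∫_0^π [sin((n+n')x) + sin((n−n')x)] dx, which is 0 when n+n' is even and 2n/(n²−n'²) when n+n' is odd (it need not vanish on (0, π)).
  u² squared terms: (-3)²·∫sin(5x)² dx = 9·π/2 = 9*π/2;  (-2)²·∫cos(2x)² dx = 4·π/2 = 2*π.
  u² cross terms: 2·(-3)·(-2)·∫sin(5x)·cos(2x) dx = 12·(10/21) = 40/7.
  So ∫_0^π u² dx = 9*π/2 + 2*π + 40/7 = 40/7 + 13*π/2.
  (u')² squared terms: (-15)²·∫cos(5x)² dx = 225·π/2 = 225*π/2;  (4)²·∫sin(2x)² dx = 16·π/2 = 8*π.
  (u')² cross terms: 2·(-15)·(4)·∫cos(5x)·sin(2x) dx = -120·(-4/21) = 160/7.
  So ∫_0^π (u')² dx = 225*π/2 + 8*π + 160/7 = 160/7 + 241*π/2.
||u||_{H^1}^2 = (40/7 + 13*π/2) + (160/7 + 241*π/2) = 200/7 + 127*π.


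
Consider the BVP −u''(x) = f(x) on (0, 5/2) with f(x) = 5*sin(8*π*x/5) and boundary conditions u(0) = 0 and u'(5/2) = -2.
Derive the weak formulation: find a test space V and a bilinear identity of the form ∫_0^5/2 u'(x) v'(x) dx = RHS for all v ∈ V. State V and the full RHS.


V = {v ∈ H^1(0, 5/2) : v(0) = 0} (test functions vanish at x = 0 where u is specified); weak form: ∫_0^5/2 u'v' dx = ∫_0^5/2 (5*sin(8*π*x/5)) v dx − 2·v(5/2) for all v ∈ V.

Multiply both sides by a test function v and integrate from 0 to 5/2:
  ∫_0^5/2 −u''(x) v(x) dx = ∫_0^5/2 f(x) v(x) dx.
Integrate the LHS by parts once:
  ∫_0^5/2 −u'' v dx = −[u'(x) v(x)]_0^5/2 + ∫_0^5/2 u'(x) v'(x) dx.
Thus ∫_0^5/2 u'(x) v'(x) dx = ∫_0^5/2 f(x) v(x) dx + [u'(x) v(x)]_0^5/2.
Choose V so that boundary terms are either known or forced to vanish.
Mixed BC: u(0) = 0 (Dirichlet) and u'(5/2) = -2 (Neumann). Define V = {v ∈ H^1(0, 5/2) : v(0) = 0}. Then [u' v]_0^5/2 = u'(5/2)·v(5/2) − u'(0)·0 = − 2·v(5/2).
Weak formulation: find u (satisfying any essential BC) such that ∫_0^5/2 u'(x) v'(x) dx = ∫_0^5/2 f v dx − 2·v(5/2) for all v ∈ V (Dirichlet at 0 absorbed into V; Neumann datum at x = 5/2 contributes the boundary term).
Substituting f(x) = 5*sin(8*π*x/5), the right-hand side is ∫_0^5/2 (5*sin(8*π*x/5)) v dx − 2·v(5/2).


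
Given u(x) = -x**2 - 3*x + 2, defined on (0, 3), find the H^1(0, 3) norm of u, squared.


||u||_{H^1}^2 = 2901/10

The H^1 norm (squared) on an interval (0, L) is
  ||u||_{H^1}^2 = ∫_0^L u(x)^2 dx + ∫_0^L u'(x)^2 dx.
Compute u'(x) = -2*x - 3.
Then u(x)^2 = x**4 + 6*x**3 + 5*x**2 - 12*x + 4 and u'(x)^2 = 4*x**2 + 12*x + 9.
Integrate each monomial from 0 to 3 using ∫_0^3 c·x^n dx = c·3^(n+1)/(n+1):
  ∫_0^3 u(x)^2 dx = ∫_0^3 (x^4 + 6*x^3 + 5*x^2 - 12*x + 4) dx. Term by term:
    ∫_0^3 x^4 dx = 243/5;  ∫_0^3 6*x^3 dx = 243/2;  ∫_0^3 5*x^2 dx = 45;
    ∫_0^3 -12*x dx = -54;  ∫_0^3 4 dx = 12.
  Sum: 243/5 + 243/2 + 45 − 54 + 12 = 1731/10.
  ∫_0^3 u'(x)^2 dx = ∫_0^3 (4*x^2 + 12*x + 9) dx. Term by term:
    ∫_0^3 4*x^2 dx = 36;  ∫_0^3 12*x dx = 54;  ∫_0^3 9 dx = 27.
  Sum: 36 + 54 + 27 = 117.
Adding: ||u||_{H^1}^2 = 1731/10 + 117 = 2901/10.


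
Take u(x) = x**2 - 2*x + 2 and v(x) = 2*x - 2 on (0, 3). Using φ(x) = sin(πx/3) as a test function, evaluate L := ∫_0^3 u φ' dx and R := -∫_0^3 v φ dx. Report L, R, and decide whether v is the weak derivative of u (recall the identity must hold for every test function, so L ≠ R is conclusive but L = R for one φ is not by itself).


LHS = -6/π, RHS = -6/π. Yes, v = u' weakly.

u(x) = x**2 - 2*x + 2, classical derivative u'(x) = 2*x - 2.
φ(x) = sin(πx/3), so φ'(x) = π*cos(π*x/3)/3.
Note φ(0) = φ(3) = 0, so the boundary term u·φ vanishes.
LHS = ∫_0^3 u(x) φ'(x) dx = ∫_0^3 (π*x^2*cos(π*x/3)/3 - 2*π*x*cos(π*x/3)/3 + 2*π*cos(π*x/3)/3) dx. Term by term:
  ∫_0^3 2*π*cos(π*x/3)/3 dx = 0;  ∫_0^3 -2*π*x*cos(π*x/3)/3 dx = 12/π;  ∫_0^3 π*x^2*cos(π*x/3)/3 dx = -18/π.
Sum: 0 + 12/π − 18/π = -6/π.
So LHS = -6/π.
∫_0^3 v(x) φ(x) dx = ∫_0^3 (2*x*sin(π*x/3) - 2*sin(π*x/3)) dx. Term by term:
  ∫_0^3 -2*sin(π*x/3) dx = -12/π;  ∫_0^3 2*x*sin(π*x/3) dx = 18/π.
Sum: -12/π + 18/π = 6/π.
So RHS = -∫_0^3 v(x) φ(x) dx = -6/π.
LHS = RHS, so the identity holds for this test φ.
Moreover u is smooth here and v(x) = u'(x) = 2*x - 2 pointwise, so the identity holds for every test function. Hence v is the weak derivative of u.


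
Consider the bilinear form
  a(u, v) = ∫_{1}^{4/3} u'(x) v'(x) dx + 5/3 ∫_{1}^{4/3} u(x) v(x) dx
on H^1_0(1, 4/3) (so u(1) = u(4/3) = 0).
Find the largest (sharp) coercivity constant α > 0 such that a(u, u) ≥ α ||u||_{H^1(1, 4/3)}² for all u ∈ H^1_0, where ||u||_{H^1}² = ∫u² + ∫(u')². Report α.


α = 1

Coercivity of a(·,·) on H^1_0(1, 4/3) means a(u, u) ≥ α ||u||_{H^1}² for every u ∈ H^1_0.
The interval has length L = 1/3, and Poincaré/coercivity depend only on L. Here a(u, u) = ∫(u')² + (5/3)·∫u².
Here c = 5/3 ≥ 1, so a(u,u) = ∫(u')² + c∫u² ≥ ∫(u')² + ∫u² = ||u||_{H^1}², i.e. α = 1 works. No larger α is possible: a(u,u) ≥ α||u||_{H^1}² means (1−α)∫(u')² ≥ (α−c)∫u², and for the modes u_n = sin(nπ(x−x₀)/L) (x₀ the left endpoint) one has ∫u_n²/∫(u_n')² = (L/(nπ))² → 0, so a(u_n,u_n)/||u_n||_{H^1}² → 1. Hence the optimal constant is α = 1.
Therefore α = 1.


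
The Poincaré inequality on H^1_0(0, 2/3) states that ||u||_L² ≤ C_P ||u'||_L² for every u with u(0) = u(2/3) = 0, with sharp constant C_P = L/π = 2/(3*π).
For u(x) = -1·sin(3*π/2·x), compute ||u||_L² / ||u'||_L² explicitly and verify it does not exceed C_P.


||u||_L² / ||u'||_L² = 2/(3*π) = C_P.

u(x) = -1·sin(3*π/2·x), so u'(x) = -3*π*cos(3*π*x/2)/2.
Writing u(x) = A·sin(kπx/L) with A = -1 and k = 1, use ∫_0^L sin²(kπx/L) dx = L/2 and ∫_0^L cos²(kπx/L) dx = L/2.
u² = 1·sin²(3*π/2·x) and (u')² = 9*π^2/4·cos²(3*π/2·x), and each of sin², cos² integrates to L/2 = 1/3 over (0, 2/3).
∫_0^2/3 u² dx = 1/3, so ||u||_L² = sqrt(3)/3.
∫_0^2/3 (u')² dx = 3*π^2/4, so ||u'||_L² = sqrt(3)*π/2.
Ratio ||u||_L² / ||u'||_L² = 2/(3*π).
Sharp Poincaré constant on H^1_0(0, 2/3) is C_P = L/π = 2/(3*π), achieved by sin(3*π/2·x).
This is the k = 1 eigenfunction (up to amplitude), so the ratio equals the sharp Poincaré constant exactly.


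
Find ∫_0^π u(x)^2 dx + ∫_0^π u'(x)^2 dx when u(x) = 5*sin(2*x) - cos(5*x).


||u||_{H^1(0,π)}^2 = 1040/21 + 151*π/2

u'(x) = 5*sin(5*x) + 10*cos(2*x).
Expand u² and (u')² and integrate term by term on (0, π), using: for integers n ≥ 1, ∫_0^π sin²(nx) dx = ∫_0^π cos²(nx) dx = π/2; for n ≠ n', ∫_0^π sin(nx)sin(n'x) dx = ∫_0^π cos(nx)cos(n'x) dx = 0; and by product-to-sum, ∫_0^π sin(nx)cos(n'x) dx = ½∫_0^π [sin((n+n')x) + sin((n−n')x)] dx, which is 0 when n+n' is even and 2n/(n²−n'²) when n+n' is odd (it need not vanish on (0, π)).
  u² squared terms: (-1)²·∫cos(5x)² dx = 1·π/2 = π/2;  (5)²·∫sin(2x)² dx = 25·π/2 = 25*π/2.
  u² cross terms: 2·(-1)·(5)·∫cos(5x)·sin(2x) dx = -10·(-4/21) = 40/21.
  So ∫_0^π u² dx = π/2 + 25*π/2 + 40/21 = 40/21 + 13*π.
  (u')² squared terms: (5)²·∫sin(5x)² dx = 25·π/2 = 25*π/2;  (10)²·∫cos(2x)² dx = 100·π/2 = 50*π.
  (u')² cross terms: 2·(5)·(10)·∫sin(5x)·cos(2x) dx = 100·(10/21) = 1000/21.
  So ∫_0^π (u')² dx = 25*π/2 + 50*π + 1000/21 = 1000/21 + 125*π/2.
||u||_{H^1}^2 = (40/21 + 13*π) + (1000/21 + 125*π/2) = 1040/21 + 151*π/2.


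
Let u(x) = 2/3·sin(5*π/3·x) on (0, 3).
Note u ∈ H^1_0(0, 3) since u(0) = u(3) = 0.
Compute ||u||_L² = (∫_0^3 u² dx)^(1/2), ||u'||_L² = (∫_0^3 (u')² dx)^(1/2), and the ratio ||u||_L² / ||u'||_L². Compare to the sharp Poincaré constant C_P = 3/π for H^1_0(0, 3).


||u||_L² / ||u'||_L² = 3/(5*π) < C_P = 3/π.

u(x) = 2/3·sin(5*π/3·x), so u'(x) = 10*π*cos(5*π*x/3)/9.
Writing u(x) = A·sin(kπx/L) with A = 2/3 and k = 5, use ∫_0^L sin²(kπx/L) dx = L/2 and ∫_0^L cos²(kπx/L) dx = L/2.
u² = 4/9·sin²(5*π/3·x) and (u')² = 100*π^2/81·cos²(5*π/3·x), and each of sin², cos² integrates to L/2 = 3/2 over (0, 3).
∫_0^3 u² dx = 2/3, so ||u||_L² = sqrt(6)/3.
∫_0^3 (u')² dx = 50*π^2/27, so ||u'||_L² = 5*sqrt(6)*π/9.
Ratio ||u||_L² / ||u'||_L² = 3/(5*π).
Sharp Poincaré constant on H^1_0(0, 3) is C_P = L/π = 3/π, achieved by sin(π/3·x).
This is the k = 5 harmonic; the ratio L/(kπ) is strictly less than C_P = L/π, consistent with the sharp inequality ||u||_L² ≤ C_P ||u'||_L².


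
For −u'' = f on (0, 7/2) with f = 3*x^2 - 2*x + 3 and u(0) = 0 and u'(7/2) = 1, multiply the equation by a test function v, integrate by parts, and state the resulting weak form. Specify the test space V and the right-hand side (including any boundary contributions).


V = {v ∈ H^1(0, 7/2) : v(0) = 0} (test functions vanish at x = 0 where u is specified); weak form: ∫_0^7/2 u'v' dx = ∫_0^7/2 (3*x^2 - 2*x + 3) v dx + v(7/2) for all v ∈ V.

Multiply both sides by a test function v and integrate from 0 to 7/2:
  ∫_0^7/2 −u''(x) v(x) dx = ∫_0^7/2 f(x) v(x) dx.
Integrate the LHS by parts once:
  ∫_0^7/2 −u'' v dx = −[u'(x) v(x)]_0^7/2 + ∫_0^7/2 u'(x) v'(x) dx.
Thus ∫_0^7/2 u'(x) v'(x) dx = ∫_0^7/2 f(x) v(x) dx + [u'(x) v(x)]_0^7/2.
Choose V so that boundary terms are either known or forced to vanish.
Mixed BC: u(0) = 0 (Dirichlet) and u'(7/2) = 1 (Neumann). Define V = {v ∈ H^1(0, 7/2) : v(0) = 0}. Then [u' v]_0^7/2 = u'(7/2)·v(7/2) − u'(0)·0 = v(7/2).
Weak formulation: find u (satisfying any essential BC) such that ∫_0^7/2 u'(x) v'(x) dx = ∫_0^7/2 f v dx + v(7/2) for all v ∈ V (Dirichlet at 0 absorbed into V; Neumann datum at x = 7/2 contributes the boundary term).
Substituting f(x) = 3*x^2 - 2*x + 3, the right-hand side is ∫_0^7/2 (3*x^2 - 2*x + 3) v dx + v(7/2).


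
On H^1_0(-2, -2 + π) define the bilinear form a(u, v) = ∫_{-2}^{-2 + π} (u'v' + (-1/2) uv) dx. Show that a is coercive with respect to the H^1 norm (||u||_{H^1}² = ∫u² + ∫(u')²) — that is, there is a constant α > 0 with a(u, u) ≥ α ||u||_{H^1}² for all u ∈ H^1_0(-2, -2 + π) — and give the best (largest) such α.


α = 1/4

Coercivity of a(·,·) on H^1_0(-2, -2 + π) means a(u, u) ≥ α ||u||_{H^1}² for every u ∈ H^1_0.
The interval has length L = π, and Poincaré/coercivity depend only on L. Here a(u, u) = ∫(u')² + (-1/2)·∫u².
Here c = -1/2 < 0 with |c| < (π/L)² = 1, so coercivity still holds. The condition a(u,u) ≥ α||u||_{H^1}² reads (1−α)∫(u')² ≥ (α−c)∫u². Any admissible α is ≤ 1 (rapidly oscillating u have ∫u²/∫(u')² → 0), and α = 1 would force 0 ≥ (1−c)∫u², impossible since c < 1; so 1−α > 0. By the sharp Poincaré inequality on H^1_0 of an interval of length L, ∫(u')² ≥ (π/L)²∫u² with equality for the first sine mode sin(π(x−x₀)/L) (x₀ the left endpoint), so the inequality holds for all u iff (1−α)(π/L)² ≥ α − c, i.e. α ≤ ((π/L)² + c)/((π/L)² + 1) = (1 + c(L/π)²)/(1 + (L/π)²). (Direct route, valid since c ≤ 0: Poincaré gives c∫u² ≥ c(L/π)²∫(u')², so a(u,u) ≥ (1 + c(L/π)²)∫(u')², while ||u||_{H^1}² ≤ (1 + (L/π)²)∫(u')²; dividing yields the same α.) With (π/L)² = 1 and c = -1/2, the largest admissible constant is α = ((π/L)² + c)/((π/L)² + 1).
Simplifying, α = 1/4.


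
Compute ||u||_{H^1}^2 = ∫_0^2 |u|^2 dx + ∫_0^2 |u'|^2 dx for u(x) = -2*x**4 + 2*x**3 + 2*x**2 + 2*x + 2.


||u||_{H^1}^2 = 69856/315

The H^1 norm (squared) on an interval (0, L) is
  ||u||_{H^1}^2 = ∫_0^L u(x)^2 dx + ∫_0^L u'(x)^2 dx.
Compute u'(x) = -8*x**3 + 6*x**2 + 4*x + 2.
Then u(x)^2 = 4*x**8 - 8*x**7 - 4*x**6 + 4*x**4 + 16*x**3 + 12*x**2 + 8*x + 4 and u'(x)^2 = 64*x**6 - 96*x**5 - 28*x**4 + 16*x**3 + 40*x**2 + 16*x + 4.
Integrate each monomial from 0 to 2 using ∫_0^2 c·x^n dx = c·2^(n+1)/(n+1):
  ∫_0^2 u(x)^2 dx = ∫_0^2 (4*x^8 - 8*x^7 - 4*x^6 + 4*x^4 + 16*x^3 + 12*x^2 + 8*x + 4) dx. Term by term:
    ∫_0^2 4*x^8 dx = 2048/9;  ∫_0^2 -8*x^7 dx = -256;  ∫_0^2 -4*x^6 dx = -512/7;
    ∫_0^2 4*x^4 dx = 128/5;  ∫_0^2 16*x^3 dx = 64;  ∫_0^2 12*x^2 dx = 32;
    ∫_0^2 8*x dx = 16;  ∫_0^2 4 dx = 8.
  Sum: 2048/9 − 256 − 512/7 + 128/5 + 64 + 32 + 16 + 8 = 13864/315.
  ∫_0^2 u'(x)^2 dx = ∫_0^2 (64*x^6 - 96*x^5 - 28*x^4 + 16*x^3 + 40*x^2 + 16*x + 4) dx. Term by term:
    ∫_0^2 64*x^6 dx = 8192/7;  ∫_0^2 -96*x^5 dx = -1024;  ∫_0^2 -28*x^4 dx = -896/5;
    ∫_0^2 16*x^3 dx = 64;  ∫_0^2 40*x^2 dx = 320/3;  ∫_0^2 16*x dx = 32;
    ∫_0^2 4 dx = 8.
  Sum: 8192/7 − 1024 − 896/5 + 64 + 320/3 + 32 + 8 = 18664/105.
Adding: ||u||_{H^1}^2 = 13864/315 + 18664/105 = 69856/315.


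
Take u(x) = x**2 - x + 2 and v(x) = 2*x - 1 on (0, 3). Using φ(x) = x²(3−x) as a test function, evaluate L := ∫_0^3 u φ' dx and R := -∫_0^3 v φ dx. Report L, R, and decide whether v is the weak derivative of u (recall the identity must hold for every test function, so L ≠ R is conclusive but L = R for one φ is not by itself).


LHS = -351/20, RHS = -351/20. Yes, v = u' weakly.

u(x) = x**2 - x + 2, classical derivative u'(x) = 2*x - 1.
φ(x) = x²(3−x), so φ'(x) = 3*x*(2 - x).
Note φ(0) = φ(3) = 0, so the boundary term u·φ vanishes.
LHS = ∫_0^3 u(x) φ'(x) dx = ∫_0^3 (-3*x^4 + 9*x^3 - 12*x^2 + 12*x) dx. Term by term:
  ∫_0^3 -3*x^4 dx = -729/5;  ∫_0^3 9*x^3 dx = 729/4;  ∫_0^3 -12*x^2 dx = -108;
  ∫_0^3 12*x dx = 54.
Sum: -729/5 + 729/4 − 108 + 54 = -351/20.
So LHS = -351/20.
∫_0^3 v(x) φ(x) dx = ∫_0^3 (-2*x^4 + 7*x^3 - 3*x^2) dx. Term by term:
  ∫_0^3 -2*x^4 dx = -486/5;  ∫_0^3 7*x^3 dx = 567/4;  ∫_0^3 -3*x^2 dx = -27.
Sum: -486/5 + 567/4 − 27 = 351/20.
So RHS = -∫_0^3 v(x) φ(x) dx = -351/20.
LHS = RHS, so the identity holds for this test φ.
Moreover u is smooth here and v(x) = u'(x) = 2*x - 1 pointwise, so the identity holds for every test function. Hence v is the weak derivative of u.


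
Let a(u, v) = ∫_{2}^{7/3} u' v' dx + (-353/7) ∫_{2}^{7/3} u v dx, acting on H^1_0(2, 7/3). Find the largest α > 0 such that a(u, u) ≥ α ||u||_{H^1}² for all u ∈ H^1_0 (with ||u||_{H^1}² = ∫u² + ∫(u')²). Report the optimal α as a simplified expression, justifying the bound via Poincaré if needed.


α = (-353 + 63*π^2)/(7*(1 + 9*π^2))

Coercivity of a(·,·) on H^1_0(2, 7/3) means a(u, u) ≥ α ||u||_{H^1}² for every u ∈ H^1_0.
The interval has length L = 1/3, and Poincaré/coercivity depend only on L. Here a(u, u) = ∫(u')² + (-353/7)·∫u².
Here c = -353/7 < 0 with |c| < (π/L)² = 9*π^2, so coercivity still holds. The condition a(u,u) ≥ α||u||_{H^1}² reads (1−α)∫(u')² ≥ (α−c)∫u². Any admissible α is ≤ 1 (rapidly oscillating u have ∫u²/∫(u')² → 0), and α = 1 would force 0 ≥ (1−c)∫u², impossible since c < 1; so 1−α > 0. By the sharp Poincaré inequality on H^1_0 of an interval of length L, ∫(u')² ≥ (π/L)²∫u² with equality for the first sine mode sin(π(x−x₀)/L) (x₀ the left endpoint), so the inequality holds for all u iff (1−α)(π/L)² ≥ α − c, i.e. α ≤ ((π/L)² + c)/((π/L)² + 1) = (1 + c(L/π)²)/(1 + (L/π)²). (Direct route, valid since c ≤ 0: Poincaré gives c∫u² ≥ c(L/π)²∫(u')², so a(u,u) ≥ (1 + c(L/π)²)∫(u')², while ||u||_{H^1}² ≤ (1 + (L/π)²)∫(u')²; dividing yields the same α.) With (π/L)² = 9*π^2 and c = -353/7, the largest admissible constant is α = ((π/L)² + c)/((π/L)² + 1).
Simplifying, α = (-353 + 63*π^2)/(7*(1 + 9*π^2)).


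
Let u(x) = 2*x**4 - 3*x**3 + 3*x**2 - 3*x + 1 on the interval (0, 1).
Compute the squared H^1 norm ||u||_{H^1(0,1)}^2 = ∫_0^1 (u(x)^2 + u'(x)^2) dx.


||u||_{H^1}^2 = 1693/630

The H^1 norm (squared) on an interval (0, L) is
  ||u||_{H^1}^2 = ∫_0^L u(x)^2 dx + ∫_0^L u'(x)^2 dx.
Compute u'(x) = 8*x**3 - 9*x**2 + 6*x - 3.
Then u(x)^2 = 4*x**8 - 12*x**7 + 21*x**6 - 30*x**5 + 31*x**4 - 24*x**3 + 15*x**2 - 6*x + 1 and u'(x)^2 = 64*x**6 - 144*x**5 + 177*x**4 - 156*x**3 + 90*x**2 - 36*x + 9.
Integrate each monomial from 0 to 1 using ∫_0^1 c·x^n dx = c·1^(n+1)/(n+1):
  ∫_0^1 u(x)^2 dx = ∫_0^1 (4*x^8 - 12*x^7 + 21*x^6 - 30*x^5 + 31*x^4 - 24*x^3 + 15*x^2 - 6*x + 1) dx. Term by term:
    ∫_0^1 4*x^8 dx = 4/9;  ∫_0^1 -12*x^7 dx = -3/2;  ∫_0^1 21*x^6 dx = 3;
    ∫_0^1 -30*x^5 dx = -5;  ∫_0^1 31*x^4 dx = 31/5;  ∫_0^1 -24*x^3 dx = -6;
    ∫_0^1 15*x^2 dx = 5;  ∫_0^1 -6*x dx = -3;  ∫_0^1 1 dx = 1.
  Sum: 4/9 − 3/2 + 3 − 5 + 31/5 − 6 + 5 − 3 + 1 = 13/90.
  ∫_0^1 u'(x)^2 dx = ∫_0^1 (64*x^6 - 144*x^5 + 177*x^4 - 156*x^3 + 90*x^2 - 36*x + 9) dx. Term by term:
    ∫_0^1 64*x^6 dx = 64/7;  ∫_0^1 -144*x^5 dx = -24;  ∫_0^1 177*x^4 dx = 177/5;
    ∫_0^1 -156*x^3 dx = -39;  ∫_0^1 90*x^2 dx = 30;  ∫_0^1 -36*x dx = -18;
    ∫_0^1 9 dx = 9.
  Sum: 64/7 − 24 + 177/5 − 39 + 30 − 18 + 9 = 89/35.
Adding: ||u||_{H^1}^2 = 13/90 + 89/35 = 1693/630.


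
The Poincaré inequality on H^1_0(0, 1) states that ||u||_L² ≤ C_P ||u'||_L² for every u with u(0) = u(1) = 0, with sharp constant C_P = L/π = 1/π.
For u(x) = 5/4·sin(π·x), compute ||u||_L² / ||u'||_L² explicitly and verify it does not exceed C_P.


||u||_L² / ||u'||_L² = 1/π = C_P.

u(x) = 5/4·sin(π·x), so u'(x) = 5*π*cos(π*x)/4.
Writing u(x) = A·sin(kπx/L) with A = 5/4 and k = 1, use ∫_0^L sin²(kπx/L) dx = L/2 and ∫_0^L cos²(kπx/L) dx = L/2.
u² = 25/16·sin²(π·x) and (u')² = 25*π^2/16·cos²(π·x), and each of sin², cos² integrates to L/2 = 1/2 over (0, 1).
∫_0^1 u² dx = 25/32, so ||u||_L² = 5*sqrt(2)/8.
∫_0^1 (u')² dx = 25*π^2/32, so ||u'||_L² = 5*sqrt(2)*π/8.
Ratio ||u||_L² / ||u'||_L² = 1/π.
Sharp Poincaré constant on H^1_0(0, 1) is C_P = L/π = 1/π, achieved by sin(π·x).
This is the k = 1 eigenfunction (up to amplitude), so the ratio equals the sharp Poincaré constant exactly.


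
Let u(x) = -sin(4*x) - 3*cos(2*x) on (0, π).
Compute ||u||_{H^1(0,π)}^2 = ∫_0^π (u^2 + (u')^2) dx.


||u||_{H^1(0,π)}^2 = 31*π

u'(x) = 6*sin(2*x) - 4*cos(4*x).
Expand u² and (u')² and integrate term by term on (0, π), using: for integers n ≥ 1, ∫_0^π sin²(nx) dx = ∫_0^π cos²(nx) dx = π/2; for n ≠ n', ∫_0^π sin(nx)sin(n'x) dx = ∫_0^π cos(nx)cos(n'x) dx = 0; and by product-to-sum, ∫_0^π sin(nx)cos(n'x) dx = ½∫_0^π [sin((n+n')x) + sin((n−n')x)] dx, which is 0 when n+n' is even and 2n/(n²−n'²) when n+n' is odd (it need not vanish on (0, π)).
  u² squared terms: (-1)²·∫sin(4x)² dx = 1·π/2 = π/2;  (-3)²·∫cos(2x)² dx = 9·π/2 = 9*π/2.
  u² cross terms: 2·(-1)·(-3)·∫sin(4x)·cos(2x) dx = 6·(0) = 0.
  So ∫_0^π u² dx = π/2 + 9*π/2 + 0 = 5*π.
  (u')² squared terms: (-4)²·∫cos(4x)² dx = 16·π/2 = 8*π;  (6)²·∫sin(2x)² dx = 36·π/2 = 18*π.
  (u')² cross terms: 2·(-4)·(6)·∫cos(4x)·sin(2x) dx = -48·(0) = 0.
  So ∫_0^π (u')² dx = 8*π + 18*π + 0 = 26*π.
||u||_{H^1}^2 = (5*π) + (26*π) = 31*π.


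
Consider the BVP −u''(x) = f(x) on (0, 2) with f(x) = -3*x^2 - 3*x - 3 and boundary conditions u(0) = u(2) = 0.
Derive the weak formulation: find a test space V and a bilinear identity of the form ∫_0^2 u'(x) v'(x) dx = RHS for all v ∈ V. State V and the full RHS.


V = H^1_0(0, 2) (so v(0) = v(2) = 0); weak form: ∫_0^2 u'v' dx = ∫_0^2 (-3*x^2 - 3*x - 3) v dx for all v ∈ V.

Multiply both sides by a test function v and integrate from 0 to 2:
  ∫_0^2 −u''(x) v(x) dx = ∫_0^2 f(x) v(x) dx.
Integrate the LHS by parts once:
  ∫_0^2 −u'' v dx = −[u'(x) v(x)]_0^2 + ∫_0^2 u'(x) v'(x) dx.
Thus ∫_0^2 u'(x) v'(x) dx = ∫_0^2 f(x) v(x) dx + [u'(x) v(x)]_0^2.
Choose V so that boundary terms are either known or forced to vanish.
u is Dirichlet: u(0) = u(2) = 0. Let V = H^1_0(0, 2); then v(0) = v(2) = 0, and [u' v]_0^2 = 0.
Weak formulation: find u (satisfying any essential BC) such that ∫_0^2 u'(x) v'(x) dx = ∫_0^2 f v dx for all v ∈ V.
Substituting f(x) = -3*x^2 - 3*x - 3, the right-hand side is ∫_0^2 (-3*x^2 - 3*x - 3) v dx.


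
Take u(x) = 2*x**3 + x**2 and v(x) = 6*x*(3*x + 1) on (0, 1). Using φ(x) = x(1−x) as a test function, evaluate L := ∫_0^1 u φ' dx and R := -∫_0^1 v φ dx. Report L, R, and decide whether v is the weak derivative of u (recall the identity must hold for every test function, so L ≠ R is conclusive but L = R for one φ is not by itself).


LHS = -7/15, RHS = -7/5. No, v is not the weak derivative of u.

u(x) = 2*x**3 + x**2, classical derivative u'(x) = 6*x**2 + 2*x.
φ(x) = x(1−x), so φ'(x) = 1 - 2*x.
Note φ(0) = φ(1) = 0, so the boundary term u·φ vanishes.
LHS = ∫_0^1 u(x) φ'(x) dx = ∫_0^1 (-4*x^4 + x^2) dx. Term by term:
  ∫_0^1 -4*x^4 dx = -4/5;  ∫_0^1 x^2 dx = 1/3.
Sum: -4/5 + 1/3 = -7/15.
So LHS = -7/15.
∫_0^1 v(x) φ(x) dx = ∫_0^1 (-18*x^4 + 12*x^3 + 6*x^2) dx. Term by term:
  ∫_0^1 -18*x^4 dx = -18/5;  ∫_0^1 12*x^3 dx = 3;  ∫_0^1 6*x^2 dx = 2.
Sum: -18/5 + 3 + 2 = 7/5.
So RHS = -∫_0^1 v(x) φ(x) dx = -7/5.
LHS − RHS = 14/15 ≠ 0, so the identity fails.
(For a valid weak derivative the identity must hold for EVERY test function, in particular this one. The failure shows v is NOT the weak derivative of u.)
Correct weak derivative would be u'(x) = 6*x**2 + 2*x.


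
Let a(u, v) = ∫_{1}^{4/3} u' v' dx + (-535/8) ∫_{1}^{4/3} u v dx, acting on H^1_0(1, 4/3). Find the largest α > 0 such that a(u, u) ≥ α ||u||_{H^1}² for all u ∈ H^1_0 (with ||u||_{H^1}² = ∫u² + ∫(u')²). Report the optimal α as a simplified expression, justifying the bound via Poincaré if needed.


α = (-535 + 72*π^2)/(8*(1 + 9*π^2))

Coercivity of a(·,·) on H^1_0(1, 4/3) means a(u, u) ≥ α ||u||_{H^1}² for every u ∈ H^1_0.
The interval has length L = 1/3, and Poincaré/coercivity depend only on L. Here a(u, u) = ∫(u')² + (-535/8)·∫u².
Here c = -535/8 < 0 with |c| < (π/L)² = 9*π^2, so coercivity still holds. The condition a(u,u) ≥ α||u||_{H^1}² reads (1−α)∫(u')² ≥ (α−c)∫u². Any admissible α is ≤ 1 (rapidly oscillating u have ∫u²/∫(u')² → 0), and α = 1 would force 0 ≥ (1−c)∫u², impossible since c < 1; so 1−α > 0. By the sharp Poincaré inequality on H^1_0 of an interval of length L, ∫(u')² ≥ (π/L)²∫u² with equality for the first sine mode sin(π(x−x₀)/L) (x₀ the left endpoint), so the inequality holds for all u iff (1−α)(π/L)² ≥ α − c, i.e. α ≤ ((π/L)² + c)/((π/L)² + 1) = (1 + c(L/π)²)/(1 + (L/π)²). (Direct route, valid since c ≤ 0: Poincaré gives c∫u² ≥ c(L/π)²∫(u')², so a(u,u) ≥ (1 + c(L/π)²)∫(u')², while ||u||_{H^1}² ≤ (1 + (L/π)²)∫(u')²; dividing yields the same α.) With (π/L)² = 9*π^2 and c = -535/8, the largest admissible constant is α = ((π/L)² + c)/((π/L)² + 1).
Simplifying, α = (-535 + 72*π^2)/(8*(1 + 9*π^2)).


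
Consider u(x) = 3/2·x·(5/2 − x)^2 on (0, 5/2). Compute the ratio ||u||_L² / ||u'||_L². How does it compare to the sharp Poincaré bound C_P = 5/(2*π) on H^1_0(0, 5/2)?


||u||_L² / ||u'||_L² = 5*sqrt(14)/28 < C_P = 5/(2*π).

u(x) = 3/2·x·(5/2 − x)^2, so u'(x) = 9*x^2/2 - 15*x + 75/8.
u(x) = 3/2·x·(5/2 − x)^2 vanishes at x = 0 and x = 5/2, so u ∈ H^1_0(0, 5/2). Differentiate via the product rule and integrate the resulting polynomials term by term.
  ∫_0^5/2 u² dx = ∫_0^5/2 (9*x^6/4 - 45*x^5/2 + 675*x^4/8 - 1125*x^3/8 + 5625*x^2/64) dx. Term by term:
    ∫_0^5/2 9*x^6/4 dx = 703125/3584;  ∫_0^5/2 -45*x^5/2 dx = -234375/256;  ∫_0^5/2 675*x^4/8 dx = 421875/256;
    ∫_0^5/2 -1125*x^3/8 dx = -703125/512;  ∫_0^5/2 5625*x^2/64 dx = 234375/512.
  Sum: 703125/3584 − 234375/256 + 421875/256 − 703125/512 + 234375/512 = 46875/3584.
  ∫_0^5/2 (u')² dx = ∫_0^5/2 (81*x^4/4 - 135*x^3 + 2475*x^2/8 - 1125*x/4 + 5625/64) dx. Term by term:
    ∫_0^5/2 81*x^4/4 dx = 50625/128;  ∫_0^5/2 -135*x^3 dx = -84375/64;  ∫_0^5/2 2475*x^2/8 dx = 103125/64;
    ∫_0^5/2 -1125*x/4 dx = -28125/32;  ∫_0^5/2 5625/64 dx = 28125/128.
  Sum: 50625/128 − 84375/64 + 103125/64 − 28125/32 + 28125/128 = 1875/64.
∫_0^5/2 u² dx = 46875/3584, so ||u||_L² = 125*sqrt(42)/224.
∫_0^5/2 (u')² dx = 1875/64, so ||u'||_L² = 25*sqrt(3)/8.
Ratio ||u||_L² / ||u'||_L² = 5*sqrt(14)/28.
Sharp Poincaré constant on H^1_0(0, 5/2) is C_P = L/π = 5/(2*π), achieved by sin(2*π/5·x).
A polynomial bump cannot attain the sharp Poincaré constant (only the first sine eigenfunction does), so the ratio is strictly less than C_P, consistent with ||u||_L² ≤ C_P ||u'||_L².


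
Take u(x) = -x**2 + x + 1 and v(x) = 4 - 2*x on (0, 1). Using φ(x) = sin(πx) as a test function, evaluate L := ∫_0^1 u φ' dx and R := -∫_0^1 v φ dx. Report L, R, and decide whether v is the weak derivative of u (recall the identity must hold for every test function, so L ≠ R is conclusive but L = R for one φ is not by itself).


LHS = 0, RHS = -6/π. No, v is not the weak derivative of u.

u(x) = -x**2 + x + 1, classical derivative u'(x) = 1 - 2*x.
φ(x) = sin(πx), so φ'(x) = π*cos(π*x).
Note φ(0) = φ(1) = 0, so the boundary term u·φ vanishes.
LHS = ∫_0^1 u(x) φ'(x) dx = ∫_0^1 (-π*x^2*cos(π*x) + π*x*cos(π*x) + π*cos(π*x)) dx. Term by term:
  ∫_0^1 π*cos(π*x) dx = 0;  ∫_0^1 π*x*cos(π*x) dx = -2/π;  ∫_0^1 -π*x^2*cos(π*x) dx = 2/π.
Sum: 0 − 2/π + 2/π = 0.
So LHS = 0.
∫_0^1 v(x) φ(x) dx = ∫_0^1 (-2*x*sin(π*x) + 4*sin(π*x)) dx. Term by term:
  ∫_0^1 4*sin(π*x) dx = 8/π;  ∫_0^1 -2*x*sin(π*x) dx = -2/π.
Sum: 8/π − 2/π = 6/π.
So RHS = -∫_0^1 v(x) φ(x) dx = -6/π.
LHS − RHS = 6/π ≠ 0, so the identity fails.
(For a valid weak derivative the identity must hold for EVERY test function, in particular this one. The failure shows v is NOT the weak derivative of u.)
Correct weak derivative would be u'(x) = 1 - 2*x.


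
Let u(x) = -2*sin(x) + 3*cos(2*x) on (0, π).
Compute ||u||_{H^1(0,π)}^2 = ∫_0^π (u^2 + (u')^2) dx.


||u||_{H^1(0,π)}^2 = 40 + 53*π/2

u'(x) = -6*sin(2*x) - 2*cos(x).
Expand u² and (u')² and integrate term by term on (0, π), using: for integers n ≥ 1, ∫_0^π sin²(nx) dx = ∫_0^π cos²(nx) dx = π/2; for n ≠ n', ∫_0^π sin(nx)sin(n'x) dx = ∫_0^π cos(nx)cos(n'x) dx = 0; and by product-to-sum, ∫_0^π sin(nx)cos(n'x) dx = ½∫_0^π [sin((n+n')x) + sin((n−n')x)] dx, which is 0 when n+n' is even and 2n/(n²−n'²) when n+n' is odd (it need not vanish on (0, π)).
  u² squared terms: (-2)²·∫sin(x)² dx = 4·π/2 = 2*π;  (3)²·∫cos(2x)² dx = 9·π/2 = 9*π/2.
  u² cross terms: 2·(-2)·(3)·∫sin(x)·cos(2x) dx = -12·(-2/3) = 8.
  So ∫_0^π u² dx = 2*π + 9*π/2 + 8 = 8 + 13*π/2.
  (u')² squared terms: (-6)²·∫sin(2x)² dx = 36·π/2 = 18*π;  (-2)²·∫cos(x)² dx = 4·π/2 = 2*π.
  (u')² cross terms: 2·(-6)·(-2)·∫sin(2x)·cos(x) dx = 24·(4/3) = 32.
  So ∫_0^π (u')² dx = 18*π + 2*π + 32 = 32 + 20*π.
||u||_{H^1}^2 = (8 + 13*π/2) + (32 + 20*π) = 40 + 53*π/2.


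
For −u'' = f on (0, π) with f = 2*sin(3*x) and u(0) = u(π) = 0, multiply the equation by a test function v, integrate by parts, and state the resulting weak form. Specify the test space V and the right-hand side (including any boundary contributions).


V = H^1_0(0, π) (so v(0) = v(π) = 0); weak form: ∫_0^π u'v' dx = ∫_0^π (2*sin(3*x)) v dx for all v ∈ V.

Multiply both sides by a test function v and integrate from 0 to π:
  ∫_0^π −u''(x) v(x) dx = ∫_0^π f(x) v(x) dx.
Integrate the LHS by parts once:
  ∫_0^π −u'' v dx = −[u'(x) v(x)]_0^π + ∫_0^π u'(x) v'(x) dx.
Thus ∫_0^π u'(x) v'(x) dx = ∫_0^π f(x) v(x) dx + [u'(x) v(x)]_0^π.
Choose V so that boundary terms are either known or forced to vanish.
u is Dirichlet: u(0) = u(π) = 0. Let V = H^1_0(0, π); then v(0) = v(π) = 0, and [u' v]_0^π = 0.
Weak formulation: find u (satisfying any essential BC) such that ∫_0^π u'(x) v'(x) dx = ∫_0^π f v dx for all v ∈ V.
Substituting f(x) = 2*sin(3*x), the right-hand side is ∫_0^π (2*sin(3*x)) v dx.


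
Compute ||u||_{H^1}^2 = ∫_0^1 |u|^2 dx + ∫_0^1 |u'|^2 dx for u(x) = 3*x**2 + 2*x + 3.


||u||_{H^1}^2 = 827/15

The H^1 norm (squared) on an interval (0, L) is
  ||u||_{H^1}^2 = ∫_0^L u(x)^2 dx + ∫_0^L u'(x)^2 dx.
Compute u'(x) = 6*x + 2.
Then u(x)^2 = 9*x**4 + 12*x**3 + 22*x**2 + 12*x + 9 and u'(x)^2 = 36*x**2 + 24*x + 4.
Integrate each monomial from 0 to 1 using ∫_0^1 c·x^n dx = c·1^(n+1)/(n+1):
  ∫_0^1 u(x)^2 dx = ∫_0^1 (9*x^4 + 12*x^3 + 22*x^2 + 12*x + 9) dx. Term by term:
    ∫_0^1 9*x^4 dx = 9/5;  ∫_0^1 12*x^3 dx = 3;  ∫_0^1 22*x^2 dx = 22/3;
    ∫_0^1 12*x dx = 6;  ∫_0^1 9 dx = 9.
  Sum: 9/5 + 3 + 22/3 + 6 + 9 = 407/15.
  ∫_0^1 u'(x)^2 dx = ∫_0^1 (36*x^2 + 24*x + 4) dx. Term by term:
    ∫_0^1 36*x^2 dx = 12;  ∫_0^1 24*x dx = 12;  ∫_0^1 4 dx = 4.
  Sum: 12 + 12 + 4 = 28.
Adding: ||u||_{H^1}^2 = 407/15 + 28 = 827/15.


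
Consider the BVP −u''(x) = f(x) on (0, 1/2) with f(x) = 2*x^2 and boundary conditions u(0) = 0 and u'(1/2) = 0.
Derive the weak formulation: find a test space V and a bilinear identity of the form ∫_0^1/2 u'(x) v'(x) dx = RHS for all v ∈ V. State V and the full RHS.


V = {v ∈ H^1(0, 1/2) : v(0) = 0} (test functions vanish at x = 0 where u is specified); weak form: ∫_0^1/2 u'v' dx = ∫_0^1/2 (2*x^2) v dx for all v ∈ V.

Multiply both sides by a test function v and integrate from 0 to 1/2:
  ∫_0^1/2 −u''(x) v(x) dx = ∫_0^1/2 f(x) v(x) dx.
Integrate the LHS by parts once:
  ∫_0^1/2 −u'' v dx = −[u'(x) v(x)]_0^1/2 + ∫_0^1/2 u'(x) v'(x) dx.
Thus ∫_0^1/2 u'(x) v'(x) dx = ∫_0^1/2 f(x) v(x) dx + [u'(x) v(x)]_0^1/2.
Choose V so that boundary terms are either known or forced to vanish.
Mixed BC: u(0) = 0 (Dirichlet) and u'(1/2) = 0 (Neumann). Define V = {v ∈ H^1(0, 1/2) : v(0) = 0}. Then [u' v]_0^1/2 = u'(1/2)·v(1/2) − u'(0)·0 = 0.
Weak formulation: find u (satisfying any essential BC) such that ∫_0^1/2 u'(x) v'(x) dx = ∫_0^1/2 f v dx for all v ∈ V (Dirichlet at 0 absorbed into V; the Neumann datum at x = 1/2 is zero, so no boundary term remains).
Substituting f(x) = 2*x^2, the right-hand side is ∫_0^1/2 (2*x^2) v dx.


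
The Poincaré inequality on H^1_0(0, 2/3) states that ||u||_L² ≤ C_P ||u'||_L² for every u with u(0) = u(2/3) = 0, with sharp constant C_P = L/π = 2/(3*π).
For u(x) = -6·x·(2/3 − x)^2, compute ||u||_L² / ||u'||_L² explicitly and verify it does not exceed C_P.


||u||_L² / ||u'||_L² = sqrt(14)/21 < C_P = 2/(3*π).

u(x) = -6·x·(2/3 − x)^2, so u'(x) = 2*(2 - 9*x)*(x - 2/3).
u(x) = -6·x·(2/3 − x)^2 vanishes at x = 0 and x = 2/3, so u ∈ H^1_0(0, 2/3). Differentiate via the product rule and integrate the resulting polynomials term by term.
  ∫_0^2/3 u² dx = ∫_0^2/3 (36*x^6 - 96*x^5 + 96*x^4 - 128*x^3/3 + 64*x^2/9) dx. Term by term:
    ∫_0^2/3 36*x^6 dx = 512/1701;  ∫_0^2/3 -96*x^5 dx = -1024/729;  ∫_0^2/3 96*x^4 dx = 1024/405;
    ∫_0^2/3 -128*x^3/3 dx = -512/243;  ∫_0^2/3 64*x^2/9 dx = 512/729.
  Sum: 512/1701 − 1024/729 + 1024/405 − 512/243 + 512/729 = 512/25515.
  ∫_0^2/3 (u')² dx = ∫_0^2/3 (324*x^4 - 576*x^3 + 352*x^2 - 256*x/3 + 64/9) dx. Term by term:
    ∫_0^2/3 324*x^4 dx = 128/15;  ∫_0^2/3 -576*x^3 dx = -256/9;  ∫_0^2/3 352*x^2 dx = 2816/81;
    ∫_0^2/3 -256*x/3 dx = -512/27;  ∫_0^2/3 64/9 dx = 128/27.
  Sum: 128/15 − 256/9 + 2816/81 − 512/27 + 128/27 = 256/405.
∫_0^2/3 u² dx = 512/25515, so ||u||_L² = 16*sqrt(70)/945.
∫_0^2/3 (u')² dx = 256/405, so ||u'||_L² = 16*sqrt(5)/45.
Ratio ||u||_L² / ||u'||_L² = sqrt(14)/21.
Sharp Poincaré constant on H^1_0(0, 2/3) is C_P = L/π = 2/(3*π), achieved by sin(3*π/2·x).
A polynomial bump cannot attain the sharp Poincaré constant (only the first sine eigenfunction does), so the ratio is strictly less than C_P, consistent with ||u||_L² ≤ C_P ||u'||_L².


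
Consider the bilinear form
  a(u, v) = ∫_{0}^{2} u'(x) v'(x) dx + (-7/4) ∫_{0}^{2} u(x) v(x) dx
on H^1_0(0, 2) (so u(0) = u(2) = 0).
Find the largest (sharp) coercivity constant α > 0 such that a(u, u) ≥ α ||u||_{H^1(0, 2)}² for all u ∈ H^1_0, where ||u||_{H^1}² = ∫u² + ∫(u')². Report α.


α = (-7 + π^2)/(4 + π^2)

Coercivity of a(·,·) on H^1_0(0, 2) means a(u, u) ≥ α ||u||_{H^1}² for every u ∈ H^1_0.
The interval has length L = 2, and Poincaré/coercivity depend only on L. Here a(u, u) = ∫(u')² + (-7/4)·∫u².
Here c = -7/4 < 0 with |c| < (π/L)² = π^2/4, so coercivity still holds. The condition a(u,u) ≥ α||u||_{H^1}² reads (1−α)∫(u')² ≥ (α−c)∫u². Any admissible α is ≤ 1 (rapidly oscillating u have ∫u²/∫(u')² → 0), and α = 1 would force 0 ≥ (1−c)∫u², impossible since c < 1; so 1−α > 0. By the sharp Poincaré inequality on H^1_0 of an interval of length L, ∫(u')² ≥ (π/L)²∫u² with equality for the first sine mode sin(π(x−x₀)/L) (x₀ the left endpoint), so the inequality holds for all u iff (1−α)(π/L)² ≥ α − c, i.e. α ≤ ((π/L)² + c)/((π/L)² + 1) = (1 + c(L/π)²)/(1 + (L/π)²). (Direct route, valid since c ≤ 0: Poincaré gives c∫u² ≥ c(L/π)²∫(u')², so a(u,u) ≥ (1 + c(L/π)²)∫(u')², while ||u||_{H^1}² ≤ (1 + (L/π)²)∫(u')²; dividing yields the same α.) With (π/L)² = π^2/4 and c = -7/4, the largest admissible constant is α = ((π/L)² + c)/((π/L)² + 1).
Simplifying, α = (-7 + π^2)/(4 + π^2).


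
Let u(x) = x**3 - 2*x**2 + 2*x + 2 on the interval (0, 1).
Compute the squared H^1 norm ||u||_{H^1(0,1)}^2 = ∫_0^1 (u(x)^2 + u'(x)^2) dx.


||u||_{H^1}^2 = 827/105

The H^1 norm (squared) on an interval (0, L) is
  ||u||_{H^1}^2 = ∫_0^L u(x)^2 dx + ∫_0^L u'(x)^2 dx.
Compute u'(x) = 3*x**2 - 4*x + 2.
Then u(x)^2 = x**6 - 4*x**5 + 8*x**4 - 4*x**3 - 4*x**2 + 8*x + 4 and u'(x)^2 = 9*x**4 - 24*x**3 + 28*x**2 - 16*x + 4.
Integrate each monomial from 0 to 1 using ∫_0^1 c·x^n dx = c·1^(n+1)/(n+1):
  ∫_0^1 u(x)^2 dx = ∫_0^1 (x^6 - 4*x^5 + 8*x^4 - 4*x^3 - 4*x^2 + 8*x + 4) dx. Term by term:
    ∫_0^1 x^6 dx = 1/7;  ∫_0^1 -4*x^5 dx = -2/3;  ∫_0^1 8*x^4 dx = 8/5;
    ∫_0^1 -4*x^3 dx = -1;  ∫_0^1 -4*x^2 dx = -4/3;  ∫_0^1 8*x dx = 4;
    ∫_0^1 4 dx = 4.
  Sum: 1/7 − 2/3 + 8/5 − 1 − 4/3 + 4 + 4 = 236/35.
  ∫_0^1 u'(x)^2 dx = ∫_0^1 (9*x^4 - 24*x^3 + 28*x^2 - 16*x + 4) dx. Term by term:
    ∫_0^1 9*x^4 dx = 9/5;  ∫_0^1 -24*x^3 dx = -6;  ∫_0^1 28*x^2 dx = 28/3;
    ∫_0^1 -16*x dx = -8;  ∫_0^1 4 dx = 4.
  Sum: 9/5 − 6 + 28/3 − 8 + 4 = 17/15.
Adding: ||u||_{H^1}^2 = 236/35 + 17/15 = 827/105.


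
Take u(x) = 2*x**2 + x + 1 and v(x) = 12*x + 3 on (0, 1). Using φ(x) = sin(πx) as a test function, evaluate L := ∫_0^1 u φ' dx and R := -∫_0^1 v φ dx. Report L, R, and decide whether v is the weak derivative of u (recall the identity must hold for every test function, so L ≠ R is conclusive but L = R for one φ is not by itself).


LHS = -6/π, RHS = -18/π. No, v is not the weak derivative of u.

u(x) = 2*x**2 + x + 1, classical derivative u'(x) = 4*x + 1.
φ(x) = sin(πx), so φ'(x) = π*cos(π*x).
Note φ(0) = φ(1) = 0, so the boundary term u·φ vanishes.
LHS = ∫_0^1 u(x) φ'(x) dx = ∫_0^1 (2*π*x^2*cos(π*x) + π*x*cos(π*x) + π*cos(π*x)) dx. Term by term:
  ∫_0^1 π*cos(π*x) dx = 0;  ∫_0^1 π*x*cos(π*x) dx = -2/π;  ∫_0^1 2*π*x^2*cos(π*x) dx = -4/π.
Sum: 0 − 2/π − 4/π = -6/π.
So LHS = -6/π.
∫_0^1 v(x) φ(x) dx = ∫_0^1 (12*x*sin(π*x) + 3*sin(π*x)) dx. Term by term:
  ∫_0^1 3*sin(π*x) dx = 6/π;  ∫_0^1 12*x*sin(π*x) dx = 12/π.
Sum: 6/π + 12/π = 18/π.
So RHS = -∫_0^1 v(x) φ(x) dx = -18/π.
LHS − RHS = 12/π ≠ 0, so the identity fails.
(For a valid weak derivative the identity must hold for EVERY test function, in particular this one. The failure shows v is NOT the weak derivative of u.)
Correct weak derivative would be u'(x) = 4*x + 1.


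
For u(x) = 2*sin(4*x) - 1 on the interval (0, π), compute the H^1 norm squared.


||u||_{H^1(0,π)}^2 = 35*π

u'(x) = 8*cos(4*x).
Expand u² and (u')² and integrate term by term on (0, π), using: for integers n ≥ 1, ∫_0^π sin²(nx) dx = ∫_0^π cos²(nx) dx = π/2; for n ≠ n', ∫_0^π sin(nx)sin(n'x) dx = ∫_0^π cos(nx)cos(n'x) dx = 0; and by product-to-sum, ∫_0^π sin(nx)cos(n'x) dx = ½∫_0^π [sin((n+n')x) + sin((n−n')x)] dx, which is 0 when n+n' is even and 2n/(n²−n'²) when n+n' is odd (it need not vanish on (0, π)). For the constant mode: ∫_0^π 1 dx = π, ∫_0^π cos(nx) dx = 0, ∫_0^π sin(nx) dx = (1−(−1)^n)/n.
  u² squared terms: (-1)²·∫1 dx = 1·π = π;  (2)²·∫sin(4x)² dx = 4·π/2 = 2*π.
  u² cross terms: 2·(-1)·(2)·∫1·sin(4x) dx = -4·(0) = 0.
  So ∫_0^π u² dx = π + 2*π + 0 = 3*π.
  (u')² squared terms: (8)²·∫cos(4x)² dx = 64·π/2 = 32*π.
  So ∫_0^π (u')² dx = 32*π.
||u||_{H^1}^2 = (3*π) + (32*π) = 35*π.


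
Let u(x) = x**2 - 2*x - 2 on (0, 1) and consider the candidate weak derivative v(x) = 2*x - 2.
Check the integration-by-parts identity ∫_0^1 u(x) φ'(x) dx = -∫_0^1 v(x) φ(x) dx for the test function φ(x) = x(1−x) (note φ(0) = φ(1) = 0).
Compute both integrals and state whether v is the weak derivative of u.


LHS = 1/6, RHS = 1/6. Yes, v = u' weakly.

u(x) = x**2 - 2*x - 2, classical derivative u'(x) = 2*x - 2.
φ(x) = x(1−x), so φ'(x) = 1 - 2*x.
Note φ(0) = φ(1) = 0, so the boundary term u·φ vanishes.
LHS = ∫_0^1 u(x) φ'(x) dx = ∫_0^1 (-2*x^3 + 5*x^2 + 2*x - 2) dx. Term by term:
  ∫_0^1 -2*x^3 dx = -1/2;  ∫_0^1 5*x^2 dx = 5/3;  ∫_0^1 2*x dx = 1;
  ∫_0^1 -2 dx = -2.
Sum: -1/2 + 5/3 + 1 − 2 = 1/6.
So LHS = 1/6.
∫_0^1 v(x) φ(x) dx = ∫_0^1 (-2*x^3 + 4*x^2 - 2*x) dx. Term by term:
  ∫_0^1 -2*x^3 dx = -1/2;  ∫_0^1 4*x^2 dx = 4/3;  ∫_0^1 -2*x dx = -1.
Sum: -1/2 + 4/3 − 1 = -1/6.
So RHS = -∫_0^1 v(x) φ(x) dx = 1/6.
LHS = RHS, so the identity holds for this test φ.
Moreover u is smooth here and v(x) = u'(x) = 2*x - 2 pointwise, so the identity holds for every test function. Hence v is the weak derivative of u.


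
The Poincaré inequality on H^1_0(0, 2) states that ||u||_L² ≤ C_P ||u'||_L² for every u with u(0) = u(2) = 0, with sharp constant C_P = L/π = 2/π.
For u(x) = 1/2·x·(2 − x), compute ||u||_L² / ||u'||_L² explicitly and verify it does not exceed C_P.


||u||_L² / ||u'||_L² = sqrt(10)/5 < C_P = 2/π.

u(x) = 1/2·x·(2 − x), so u'(x) = 1 - x.
u(x) = 1/2·x·(2 − x) vanishes at x = 0 and x = 2, so u ∈ H^1_0(0, 2). Differentiate via the product rule and integrate the resulting polynomials term by term.
  ∫_0^2 u² dx = ∫_0^2 (x^4/4 - x^3 + x^2) dx. Term by term:
    ∫_0^2 x^4/4 dx = 8/5;  ∫_0^2 -x^3 dx = -4;  ∫_0^2 x^2 dx = 8/3.
  Sum: 8/5 − 4 + 8/3 = 4/15.
  ∫_0^2 (u')² dx = ∫_0^2 (x^2 - 2*x + 1) dx. Term by term:
    ∫_0^2 x^2 dx = 8/3;  ∫_0^2 -2*x dx = -4;  ∫_0^2 1 dx = 2.
  Sum: 8/3 − 4 + 2 = 2/3.
∫_0^2 u² dx = 4/15, so ||u||_L² = 2*sqrt(15)/15.
∫_0^2 (u')² dx = 2/3, so ||u'||_L² = sqrt(6)/3.
Ratio ||u||_L² / ||u'||_L² = sqrt(10)/5.
Sharp Poincaré constant on H^1_0(0, 2) is C_P = L/π = 2/π, achieved by sin(π/2·x).
A polynomial bump cannot attain the sharp Poincaré constant (only the first sine eigenfunction does), so the ratio is strictly less than C_P, consistent with ||u||_L² ≤ C_P ||u'||_L².


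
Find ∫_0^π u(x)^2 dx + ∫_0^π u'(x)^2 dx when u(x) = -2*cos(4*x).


||u||_{H^1(0,π)}^2 = 34*π

u'(x) = 8*sin(4*x).
Expand u² and (u')² and integrate term by term on (0, π), using: for integers n ≥ 1, ∫_0^π sin²(nx) dx = ∫_0^π cos²(nx) dx = π/2; for n ≠ n', ∫_0^π sin(nx)sin(n'x) dx = ∫_0^π cos(nx)cos(n'x) dx = 0; and by product-to-sum, ∫_0^π sin(nx)cos(n'x) dx = ½∫_0^π [sin((n+n')x) + sin((n−n')x)] dx, which is 0 when n+n' is even and 2n/(n²−n'²) when n+n' is odd (it need not vanish on (0, π)).
  u² squared terms: (-2)²·∫cos(4x)² dx = 4·π/2 = 2*π.
  So ∫_0^π u² dx = 2*π.
  (u')² squared terms: (8)²·∫sin(4x)² dx = 64·π/2 = 32*π.
  So ∫_0^π (u')² dx = 32*π.
||u||_{H^1}^2 = (2*π) + (32*π) = 34*π.
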